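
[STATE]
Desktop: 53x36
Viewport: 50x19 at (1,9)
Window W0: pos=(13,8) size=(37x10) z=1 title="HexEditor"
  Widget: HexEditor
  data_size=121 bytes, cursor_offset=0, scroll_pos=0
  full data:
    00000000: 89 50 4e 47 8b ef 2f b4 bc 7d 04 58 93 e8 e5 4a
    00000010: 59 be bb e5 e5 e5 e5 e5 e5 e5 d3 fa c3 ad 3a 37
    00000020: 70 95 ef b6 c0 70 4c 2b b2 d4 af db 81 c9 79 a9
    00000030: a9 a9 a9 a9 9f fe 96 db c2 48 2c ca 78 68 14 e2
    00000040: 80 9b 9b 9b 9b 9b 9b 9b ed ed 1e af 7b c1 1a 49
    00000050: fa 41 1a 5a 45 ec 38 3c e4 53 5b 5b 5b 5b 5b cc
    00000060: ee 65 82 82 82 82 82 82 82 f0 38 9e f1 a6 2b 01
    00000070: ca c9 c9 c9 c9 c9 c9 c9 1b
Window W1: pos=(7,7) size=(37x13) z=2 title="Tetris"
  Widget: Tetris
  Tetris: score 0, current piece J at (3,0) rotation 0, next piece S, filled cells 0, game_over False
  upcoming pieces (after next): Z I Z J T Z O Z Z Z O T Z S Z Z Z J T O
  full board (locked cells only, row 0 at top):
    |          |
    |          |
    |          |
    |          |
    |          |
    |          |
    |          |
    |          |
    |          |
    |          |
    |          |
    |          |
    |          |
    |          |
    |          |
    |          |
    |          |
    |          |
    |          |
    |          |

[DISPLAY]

      ┠───────────────────────────────────┨     ┃ 
      ┃          │Next:                   ┃─────┨ 
      ┃          │ ░░                     ┃ b4  ┃ 
      ┃          │░░                      ┃ e5  ┃ 
      ┃          │                        ┃ 2b  ┃ 
      ┃          │                        ┃ db  ┃ 
      ┃          │                        ┃ 9b  ┃ 
      ┃          │Score:                  ┃ 3c  ┃ 
      ┃          │0                       ┃━━━━━┛ 
      ┃          │                        ┃       
      ┗━━━━━━━━━━━━━━━━━━━━━━━━━━━━━━━━━━━┛       
                                                  
                                                  
                                                  
                                                  
                                                  
                                                  
                                                  
                                                  


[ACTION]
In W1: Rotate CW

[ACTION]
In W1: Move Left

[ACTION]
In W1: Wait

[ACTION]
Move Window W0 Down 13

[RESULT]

      ┠───────────────────────────────────┨       
      ┃          │Next:                   ┃       
      ┃          │ ░░                     ┃       
      ┃          │░░                      ┃       
      ┃          │                        ┃       
      ┃          │                        ┃       
      ┃          │                        ┃       
      ┃          │Score:                  ┃       
      ┃          │0                       ┃       
      ┃          │                        ┃       
      ┗━━━━━━━━━━━━━━━━━━━━━━━━━━━━━━━━━━━┛       
                                                  
            ┏━━━━━━━━━━━━━━━━━━━━━━━━━━━━━━━━━━━┓ 
            ┃ HexEditor                         ┃ 
            ┠───────────────────────────────────┨ 
            ┃00000000  89 50 4e 47 8b ef 2f b4  ┃ 
            ┃00000010  59 be bb e5 e5 e5 e5 e5  ┃ 
            ┃00000020  70 95 ef b6 c0 70 4c 2b  ┃ 
            ┃00000030  a9 a9 a9 a9 9f fe 96 db  ┃ 


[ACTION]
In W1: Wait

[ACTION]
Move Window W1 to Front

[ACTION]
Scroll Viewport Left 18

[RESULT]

       ┠───────────────────────────────────┨      
       ┃          │Next:                   ┃      
       ┃          │ ░░                     ┃      
       ┃          │░░                      ┃      
       ┃          │                        ┃      
       ┃          │                        ┃      
       ┃          │                        ┃      
       ┃          │Score:                  ┃      
       ┃          │0                       ┃      
       ┃          │                        ┃      
       ┗━━━━━━━━━━━━━━━━━━━━━━━━━━━━━━━━━━━┛      
                                                  
             ┏━━━━━━━━━━━━━━━━━━━━━━━━━━━━━━━━━━━┓
             ┃ HexEditor                         ┃
             ┠───────────────────────────────────┨
             ┃00000000  89 50 4e 47 8b ef 2f b4  ┃
             ┃00000010  59 be bb e5 e5 e5 e5 e5  ┃
             ┃00000020  70 95 ef b6 c0 70 4c 2b  ┃
             ┃00000030  a9 a9 a9 a9 9f fe 96 db  ┃


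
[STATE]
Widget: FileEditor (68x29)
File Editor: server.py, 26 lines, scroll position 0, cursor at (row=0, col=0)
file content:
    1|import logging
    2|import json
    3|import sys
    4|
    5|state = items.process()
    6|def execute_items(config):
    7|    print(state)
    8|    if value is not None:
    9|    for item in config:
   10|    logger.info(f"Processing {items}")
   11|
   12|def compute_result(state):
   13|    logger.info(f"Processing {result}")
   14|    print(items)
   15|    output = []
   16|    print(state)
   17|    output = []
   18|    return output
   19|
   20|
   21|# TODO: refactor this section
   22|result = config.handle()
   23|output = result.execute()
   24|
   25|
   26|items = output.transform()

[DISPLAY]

█mport logging                                                     ▲
import json                                                        █
import sys                                                         ░
                                                                   ░
state = items.process()                                            ░
def execute_items(config):                                         ░
    print(state)                                                   ░
    if value is not None:                                          ░
    for item in config:                                            ░
    logger.info(f"Processing {items}")                             ░
                                                                   ░
def compute_result(state):                                         ░
    logger.info(f"Processing {result}")                            ░
    print(items)                                                   ░
    output = []                                                    ░
    print(state)                                                   ░
    output = []                                                    ░
    return output                                                  ░
                                                                   ░
                                                                   ░
# TODO: refactor this section                                      ░
result = config.handle()                                           ░
output = result.execute()                                          ░
                                                                   ░
                                                                   ░
items = output.transform()                                         ░
                                                                   ░
                                                                   ░
                                                                   ▼


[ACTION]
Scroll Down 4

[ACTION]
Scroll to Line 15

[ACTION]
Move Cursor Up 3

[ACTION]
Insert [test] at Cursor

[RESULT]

test█mport logging                                                 ▲
import json                                                        █
import sys                                                         ░
                                                                   ░
state = items.process()                                            ░
def execute_items(config):                                         ░
    print(state)                                                   ░
    if value is not None:                                          ░
    for item in config:                                            ░
    logger.info(f"Processing {items}")                             ░
                                                                   ░
def compute_result(state):                                         ░
    logger.info(f"Processing {result}")                            ░
    print(items)                                                   ░
    output = []                                                    ░
    print(state)                                                   ░
    output = []                                                    ░
    return output                                                  ░
                                                                   ░
                                                                   ░
# TODO: refactor this section                                      ░
result = config.handle()                                           ░
output = result.execute()                                          ░
                                                                   ░
                                                                   ░
items = output.transform()                                         ░
                                                                   ░
                                                                   ░
                                                                   ▼


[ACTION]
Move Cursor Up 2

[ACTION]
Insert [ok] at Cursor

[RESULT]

testok█mport logging                                               ▲
import json                                                        █
import sys                                                         ░
                                                                   ░
state = items.process()                                            ░
def execute_items(config):                                         ░
    print(state)                                                   ░
    if value is not None:                                          ░
    for item in config:                                            ░
    logger.info(f"Processing {items}")                             ░
                                                                   ░
def compute_result(state):                                         ░
    logger.info(f"Processing {result}")                            ░
    print(items)                                                   ░
    output = []                                                    ░
    print(state)                                                   ░
    output = []                                                    ░
    return output                                                  ░
                                                                   ░
                                                                   ░
# TODO: refactor this section                                      ░
result = config.handle()                                           ░
output = result.execute()                                          ░
                                                                   ░
                                                                   ░
items = output.transform()                                         ░
                                                                   ░
                                                                   ░
                                                                   ▼


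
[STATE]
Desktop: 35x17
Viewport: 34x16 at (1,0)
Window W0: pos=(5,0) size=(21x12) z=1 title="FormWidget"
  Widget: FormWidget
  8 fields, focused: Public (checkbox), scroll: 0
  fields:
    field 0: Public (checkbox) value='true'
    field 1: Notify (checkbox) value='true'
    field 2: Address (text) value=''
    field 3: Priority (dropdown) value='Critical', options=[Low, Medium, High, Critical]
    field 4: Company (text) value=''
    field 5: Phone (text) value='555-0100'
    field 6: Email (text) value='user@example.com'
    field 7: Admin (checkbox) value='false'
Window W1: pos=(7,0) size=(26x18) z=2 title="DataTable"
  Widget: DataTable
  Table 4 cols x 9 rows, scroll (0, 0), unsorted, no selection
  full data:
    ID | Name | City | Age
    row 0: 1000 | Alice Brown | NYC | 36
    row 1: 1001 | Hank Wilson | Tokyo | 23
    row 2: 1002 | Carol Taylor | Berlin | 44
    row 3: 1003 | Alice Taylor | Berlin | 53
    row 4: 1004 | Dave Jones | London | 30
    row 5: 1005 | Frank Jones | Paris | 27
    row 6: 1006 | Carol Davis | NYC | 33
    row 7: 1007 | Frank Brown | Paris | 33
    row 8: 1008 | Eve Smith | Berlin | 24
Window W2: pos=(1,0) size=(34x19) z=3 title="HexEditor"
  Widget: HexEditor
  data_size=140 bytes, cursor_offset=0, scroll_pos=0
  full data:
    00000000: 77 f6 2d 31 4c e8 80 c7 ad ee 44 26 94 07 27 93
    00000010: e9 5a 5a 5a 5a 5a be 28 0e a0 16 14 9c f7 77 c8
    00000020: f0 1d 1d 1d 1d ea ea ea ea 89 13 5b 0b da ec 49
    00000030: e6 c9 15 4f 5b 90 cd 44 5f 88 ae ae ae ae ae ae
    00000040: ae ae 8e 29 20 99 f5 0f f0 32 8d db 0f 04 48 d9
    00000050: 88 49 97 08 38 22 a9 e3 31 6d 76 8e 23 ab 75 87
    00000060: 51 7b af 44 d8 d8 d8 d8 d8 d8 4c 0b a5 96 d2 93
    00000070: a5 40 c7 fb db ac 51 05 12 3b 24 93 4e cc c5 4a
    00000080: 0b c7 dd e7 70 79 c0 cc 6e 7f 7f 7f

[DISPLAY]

┏━━━━━━━━━━━━━━━━━━━━━━━━━━━━━━━━┓
┃ HexEditor                      ┃
┠────────────────────────────────┨
┃00000000  77 f6 2d 31 4c e8 80 c┃
┃00000010  e9 5a 5a 5a 5a 5a be 2┃
┃00000020  f0 1d 1d 1d 1d ea ea e┃
┃00000030  e6 c9 15 4f 5b 90 cd 4┃
┃00000040  ae ae 8e 29 20 99 f5 0┃
┃00000050  88 49 97 08 38 22 a9 e┃
┃00000060  51 7b af 44 d8 d8 d8 d┃
┃00000070  a5 40 c7 fb db ac 51 0┃
┃00000080  0b c7 dd e7 70 79 c0 c┃
┃                                ┃
┃                                ┃
┃                                ┃
┃                                ┃


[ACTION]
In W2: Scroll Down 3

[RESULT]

┏━━━━━━━━━━━━━━━━━━━━━━━━━━━━━━━━┓
┃ HexEditor                      ┃
┠────────────────────────────────┨
┃00000030  e6 c9 15 4f 5b 90 cd 4┃
┃00000040  ae ae 8e 29 20 99 f5 0┃
┃00000050  88 49 97 08 38 22 a9 e┃
┃00000060  51 7b af 44 d8 d8 d8 d┃
┃00000070  a5 40 c7 fb db ac 51 0┃
┃00000080  0b c7 dd e7 70 79 c0 c┃
┃                                ┃
┃                                ┃
┃                                ┃
┃                                ┃
┃                                ┃
┃                                ┃
┃                                ┃


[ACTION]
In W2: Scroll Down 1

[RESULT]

┏━━━━━━━━━━━━━━━━━━━━━━━━━━━━━━━━┓
┃ HexEditor                      ┃
┠────────────────────────────────┨
┃00000040  ae ae 8e 29 20 99 f5 0┃
┃00000050  88 49 97 08 38 22 a9 e┃
┃00000060  51 7b af 44 d8 d8 d8 d┃
┃00000070  a5 40 c7 fb db ac 51 0┃
┃00000080  0b c7 dd e7 70 79 c0 c┃
┃                                ┃
┃                                ┃
┃                                ┃
┃                                ┃
┃                                ┃
┃                                ┃
┃                                ┃
┃                                ┃


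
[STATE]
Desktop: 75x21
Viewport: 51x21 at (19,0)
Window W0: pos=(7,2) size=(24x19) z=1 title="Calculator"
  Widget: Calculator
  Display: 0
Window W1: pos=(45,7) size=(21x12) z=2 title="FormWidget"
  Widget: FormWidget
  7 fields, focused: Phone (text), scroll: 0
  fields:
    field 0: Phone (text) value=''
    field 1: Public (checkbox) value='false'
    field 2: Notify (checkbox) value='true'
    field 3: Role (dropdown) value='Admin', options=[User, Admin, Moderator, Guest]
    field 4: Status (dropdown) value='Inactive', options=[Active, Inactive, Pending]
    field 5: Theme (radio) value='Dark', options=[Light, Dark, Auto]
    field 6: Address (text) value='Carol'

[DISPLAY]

                                                   
                                                   
━━━━━━━━━━━┓                                       
           ┃                                       
───────────┨                                       
          0┃                                       
─┬───┐     ┃                                       
 │ ÷ │     ┃              ┏━━━━━━━━━━━━━━━━━━━┓    
─┼───┤     ┃              ┃ FormWidget        ┃    
 │ × │     ┃              ┠───────────────────┨    
─┼───┤     ┃              ┃> Phone:      [   ]┃    
 │ - │     ┃              ┃  Public:     [ ]  ┃    
─┼───┤     ┃              ┃  Notify:     [x]  ┃    
 │ + │     ┃              ┃  Role:       [Ad▼]┃    
─┼───┤     ┃              ┃  Status:     [In▼]┃    
R│ M+│     ┃              ┃  Theme:      ( ) L┃    
─┴───┘     ┃              ┃  Address:    [Car]┃    
           ┃              ┃                   ┃    
           ┃              ┗━━━━━━━━━━━━━━━━━━━┛    
           ┃                                       
━━━━━━━━━━━┛                                       


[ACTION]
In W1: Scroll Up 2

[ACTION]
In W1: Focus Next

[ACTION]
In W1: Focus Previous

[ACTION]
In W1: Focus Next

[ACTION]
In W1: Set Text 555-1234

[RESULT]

                                                   
                                                   
━━━━━━━━━━━┓                                       
           ┃                                       
───────────┨                                       
          0┃                                       
─┬───┐     ┃                                       
 │ ÷ │     ┃              ┏━━━━━━━━━━━━━━━━━━━┓    
─┼───┤     ┃              ┃ FormWidget        ┃    
 │ × │     ┃              ┠───────────────────┨    
─┼───┤     ┃              ┃  Phone:      [   ]┃    
 │ - │     ┃              ┃> Public:     [ ]  ┃    
─┼───┤     ┃              ┃  Notify:     [x]  ┃    
 │ + │     ┃              ┃  Role:       [Ad▼]┃    
─┼───┤     ┃              ┃  Status:     [In▼]┃    
R│ M+│     ┃              ┃  Theme:      ( ) L┃    
─┴───┘     ┃              ┃  Address:    [Car]┃    
           ┃              ┃                   ┃    
           ┃              ┗━━━━━━━━━━━━━━━━━━━┛    
           ┃                                       
━━━━━━━━━━━┛                                       


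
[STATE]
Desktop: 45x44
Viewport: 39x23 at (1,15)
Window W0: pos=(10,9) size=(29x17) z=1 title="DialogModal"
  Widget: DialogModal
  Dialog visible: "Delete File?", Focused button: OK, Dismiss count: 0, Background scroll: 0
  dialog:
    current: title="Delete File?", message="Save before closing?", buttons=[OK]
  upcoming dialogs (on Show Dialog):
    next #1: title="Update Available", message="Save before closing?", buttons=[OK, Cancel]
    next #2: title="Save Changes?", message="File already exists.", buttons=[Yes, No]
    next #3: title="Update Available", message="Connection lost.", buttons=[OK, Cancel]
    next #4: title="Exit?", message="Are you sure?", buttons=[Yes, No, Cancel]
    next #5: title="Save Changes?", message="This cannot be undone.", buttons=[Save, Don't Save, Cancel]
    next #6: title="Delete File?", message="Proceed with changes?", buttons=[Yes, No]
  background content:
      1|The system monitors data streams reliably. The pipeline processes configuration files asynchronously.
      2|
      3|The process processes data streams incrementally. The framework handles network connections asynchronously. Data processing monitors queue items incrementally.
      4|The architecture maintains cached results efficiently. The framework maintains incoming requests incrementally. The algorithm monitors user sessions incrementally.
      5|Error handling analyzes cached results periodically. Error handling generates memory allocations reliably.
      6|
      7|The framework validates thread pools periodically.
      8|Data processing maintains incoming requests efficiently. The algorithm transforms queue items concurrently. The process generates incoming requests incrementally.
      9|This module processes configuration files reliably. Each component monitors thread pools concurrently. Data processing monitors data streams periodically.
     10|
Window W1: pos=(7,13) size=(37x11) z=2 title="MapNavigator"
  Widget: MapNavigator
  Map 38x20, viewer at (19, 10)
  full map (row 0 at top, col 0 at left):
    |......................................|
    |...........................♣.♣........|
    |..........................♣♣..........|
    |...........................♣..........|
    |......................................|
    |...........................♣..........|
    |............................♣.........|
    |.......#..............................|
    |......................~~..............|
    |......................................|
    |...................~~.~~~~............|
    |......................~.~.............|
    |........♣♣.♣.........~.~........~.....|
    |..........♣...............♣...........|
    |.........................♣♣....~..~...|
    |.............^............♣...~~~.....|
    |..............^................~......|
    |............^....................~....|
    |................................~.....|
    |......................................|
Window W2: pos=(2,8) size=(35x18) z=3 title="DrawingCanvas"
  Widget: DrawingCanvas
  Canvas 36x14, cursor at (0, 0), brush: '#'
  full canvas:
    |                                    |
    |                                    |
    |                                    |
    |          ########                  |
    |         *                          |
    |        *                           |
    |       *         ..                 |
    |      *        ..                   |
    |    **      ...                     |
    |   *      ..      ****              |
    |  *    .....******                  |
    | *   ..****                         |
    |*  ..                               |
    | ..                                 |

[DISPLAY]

 ┃         *                       ┃───
 ┃        *                        ┃...
 ┃       *         ..              ┃...
 ┃      *        ..                ┃...
 ┃    **      ...                  ┃...
 ┃   *      ..      ****           ┃...
 ┃  *    .....******               ┃.~.
 ┃ *   ..****                      ┃...
 ┃*  ..                            ┃━━━
 ┃ ..                              ┃ ┃ 
 ┗━━━━━━━━━━━━━━━━━━━━━━━━━━━━━━━━━┛━┛ 
                                       
                                       
                                       
                                       
                                       
                                       
                                       
                                       
                                       
                                       
                                       
                                       


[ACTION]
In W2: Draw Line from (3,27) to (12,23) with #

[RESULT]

 ┃         *                 #     ┃───
 ┃        *                 #      ┃...
 ┃       *         ..       #      ┃...
 ┃      *        ..        #       ┃...
 ┃    **      ...          #       ┃...
 ┃   *      ..      ****  #        ┃...
 ┃  *    .....******      #        ┃.~.
 ┃ *   ..****            #         ┃...
 ┃*  ..                  #         ┃━━━
 ┃ ..                              ┃ ┃ 
 ┗━━━━━━━━━━━━━━━━━━━━━━━━━━━━━━━━━┛━┛ 
                                       
                                       
                                       
                                       
                                       
                                       
                                       
                                       
                                       
                                       
                                       
                                       


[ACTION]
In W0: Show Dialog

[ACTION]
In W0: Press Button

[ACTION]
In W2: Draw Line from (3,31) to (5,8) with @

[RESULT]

 ┃         *    @@@@@@@@@@@@ #     ┃───
 ┃        @@@@@@            #      ┃...
 ┃       *         ..       #      ┃...
 ┃      *        ..        #       ┃...
 ┃    **      ...          #       ┃...
 ┃   *      ..      ****  #        ┃...
 ┃  *    .....******      #        ┃.~.
 ┃ *   ..****            #         ┃...
 ┃*  ..                  #         ┃━━━
 ┃ ..                              ┃ ┃ 
 ┗━━━━━━━━━━━━━━━━━━━━━━━━━━━━━━━━━┛━┛ 
                                       
                                       
                                       
                                       
                                       
                                       
                                       
                                       
                                       
                                       
                                       
                                       


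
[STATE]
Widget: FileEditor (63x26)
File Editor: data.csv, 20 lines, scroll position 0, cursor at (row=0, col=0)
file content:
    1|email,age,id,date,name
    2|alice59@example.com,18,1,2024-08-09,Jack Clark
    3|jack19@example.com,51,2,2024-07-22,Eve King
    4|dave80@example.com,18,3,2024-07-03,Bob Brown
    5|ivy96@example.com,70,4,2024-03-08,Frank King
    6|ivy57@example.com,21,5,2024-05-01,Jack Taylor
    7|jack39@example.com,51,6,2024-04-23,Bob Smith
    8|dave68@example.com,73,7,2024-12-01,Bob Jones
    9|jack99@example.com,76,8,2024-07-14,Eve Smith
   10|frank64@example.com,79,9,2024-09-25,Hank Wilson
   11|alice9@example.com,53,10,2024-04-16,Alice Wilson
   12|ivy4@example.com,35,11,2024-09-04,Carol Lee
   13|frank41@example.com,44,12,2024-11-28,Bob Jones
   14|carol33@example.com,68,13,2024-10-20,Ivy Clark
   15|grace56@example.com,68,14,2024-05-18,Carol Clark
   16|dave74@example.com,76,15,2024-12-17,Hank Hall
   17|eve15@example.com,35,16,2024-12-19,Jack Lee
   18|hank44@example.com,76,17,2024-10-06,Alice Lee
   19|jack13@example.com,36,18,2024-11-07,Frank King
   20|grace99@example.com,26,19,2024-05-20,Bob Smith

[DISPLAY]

█mail,age,id,date,name                                        ▲
alice59@example.com,18,1,2024-08-09,Jack Clark                █
jack19@example.com,51,2,2024-07-22,Eve King                   ░
dave80@example.com,18,3,2024-07-03,Bob Brown                  ░
ivy96@example.com,70,4,2024-03-08,Frank King                  ░
ivy57@example.com,21,5,2024-05-01,Jack Taylor                 ░
jack39@example.com,51,6,2024-04-23,Bob Smith                  ░
dave68@example.com,73,7,2024-12-01,Bob Jones                  ░
jack99@example.com,76,8,2024-07-14,Eve Smith                  ░
frank64@example.com,79,9,2024-09-25,Hank Wilson               ░
alice9@example.com,53,10,2024-04-16,Alice Wilson              ░
ivy4@example.com,35,11,2024-09-04,Carol Lee                   ░
frank41@example.com,44,12,2024-11-28,Bob Jones                ░
carol33@example.com,68,13,2024-10-20,Ivy Clark                ░
grace56@example.com,68,14,2024-05-18,Carol Clark              ░
dave74@example.com,76,15,2024-12-17,Hank Hall                 ░
eve15@example.com,35,16,2024-12-19,Jack Lee                   ░
hank44@example.com,76,17,2024-10-06,Alice Lee                 ░
jack13@example.com,36,18,2024-11-07,Frank King                ░
grace99@example.com,26,19,2024-05-20,Bob Smith                ░
                                                              ░
                                                              ░
                                                              ░
                                                              ░
                                                              ░
                                                              ▼


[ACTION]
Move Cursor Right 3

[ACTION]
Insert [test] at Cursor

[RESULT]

ematest█l,age,id,date,name                                    ▲
alice59@example.com,18,1,2024-08-09,Jack Clark                █
jack19@example.com,51,2,2024-07-22,Eve King                   ░
dave80@example.com,18,3,2024-07-03,Bob Brown                  ░
ivy96@example.com,70,4,2024-03-08,Frank King                  ░
ivy57@example.com,21,5,2024-05-01,Jack Taylor                 ░
jack39@example.com,51,6,2024-04-23,Bob Smith                  ░
dave68@example.com,73,7,2024-12-01,Bob Jones                  ░
jack99@example.com,76,8,2024-07-14,Eve Smith                  ░
frank64@example.com,79,9,2024-09-25,Hank Wilson               ░
alice9@example.com,53,10,2024-04-16,Alice Wilson              ░
ivy4@example.com,35,11,2024-09-04,Carol Lee                   ░
frank41@example.com,44,12,2024-11-28,Bob Jones                ░
carol33@example.com,68,13,2024-10-20,Ivy Clark                ░
grace56@example.com,68,14,2024-05-18,Carol Clark              ░
dave74@example.com,76,15,2024-12-17,Hank Hall                 ░
eve15@example.com,35,16,2024-12-19,Jack Lee                   ░
hank44@example.com,76,17,2024-10-06,Alice Lee                 ░
jack13@example.com,36,18,2024-11-07,Frank King                ░
grace99@example.com,26,19,2024-05-20,Bob Smith                ░
                                                              ░
                                                              ░
                                                              ░
                                                              ░
                                                              ░
                                                              ▼


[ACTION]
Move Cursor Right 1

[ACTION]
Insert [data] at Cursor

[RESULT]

ematestidata█,age,id,date,name                                ▲
alice59@example.com,18,1,2024-08-09,Jack Clark                █
jack19@example.com,51,2,2024-07-22,Eve King                   ░
dave80@example.com,18,3,2024-07-03,Bob Brown                  ░
ivy96@example.com,70,4,2024-03-08,Frank King                  ░
ivy57@example.com,21,5,2024-05-01,Jack Taylor                 ░
jack39@example.com,51,6,2024-04-23,Bob Smith                  ░
dave68@example.com,73,7,2024-12-01,Bob Jones                  ░
jack99@example.com,76,8,2024-07-14,Eve Smith                  ░
frank64@example.com,79,9,2024-09-25,Hank Wilson               ░
alice9@example.com,53,10,2024-04-16,Alice Wilson              ░
ivy4@example.com,35,11,2024-09-04,Carol Lee                   ░
frank41@example.com,44,12,2024-11-28,Bob Jones                ░
carol33@example.com,68,13,2024-10-20,Ivy Clark                ░
grace56@example.com,68,14,2024-05-18,Carol Clark              ░
dave74@example.com,76,15,2024-12-17,Hank Hall                 ░
eve15@example.com,35,16,2024-12-19,Jack Lee                   ░
hank44@example.com,76,17,2024-10-06,Alice Lee                 ░
jack13@example.com,36,18,2024-11-07,Frank King                ░
grace99@example.com,26,19,2024-05-20,Bob Smith                ░
                                                              ░
                                                              ░
                                                              ░
                                                              ░
                                                              ░
                                                              ▼


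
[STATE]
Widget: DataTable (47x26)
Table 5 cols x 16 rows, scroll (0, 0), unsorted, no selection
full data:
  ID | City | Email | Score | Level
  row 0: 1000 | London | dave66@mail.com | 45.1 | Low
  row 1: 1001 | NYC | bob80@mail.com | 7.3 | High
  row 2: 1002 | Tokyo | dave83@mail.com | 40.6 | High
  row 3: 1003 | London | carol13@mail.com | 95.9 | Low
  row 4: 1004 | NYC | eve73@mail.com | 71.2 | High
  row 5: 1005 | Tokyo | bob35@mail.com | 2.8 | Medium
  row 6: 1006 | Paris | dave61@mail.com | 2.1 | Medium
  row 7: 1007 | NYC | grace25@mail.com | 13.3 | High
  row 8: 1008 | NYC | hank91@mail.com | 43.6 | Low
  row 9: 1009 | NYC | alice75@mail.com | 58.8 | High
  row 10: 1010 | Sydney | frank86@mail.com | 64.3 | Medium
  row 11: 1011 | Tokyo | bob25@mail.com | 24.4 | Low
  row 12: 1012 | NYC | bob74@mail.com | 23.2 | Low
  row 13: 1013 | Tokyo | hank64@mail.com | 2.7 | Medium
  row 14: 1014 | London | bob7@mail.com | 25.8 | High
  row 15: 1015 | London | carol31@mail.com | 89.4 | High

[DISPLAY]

ID  │City  │Email           │Score│Level       
────┼──────┼────────────────┼─────┼──────      
1000│London│dave66@mail.com │45.1 │Low         
1001│NYC   │bob80@mail.com  │7.3  │High        
1002│Tokyo │dave83@mail.com │40.6 │High        
1003│London│carol13@mail.com│95.9 │Low         
1004│NYC   │eve73@mail.com  │71.2 │High        
1005│Tokyo │bob35@mail.com  │2.8  │Medium      
1006│Paris │dave61@mail.com │2.1  │Medium      
1007│NYC   │grace25@mail.com│13.3 │High        
1008│NYC   │hank91@mail.com │43.6 │Low         
1009│NYC   │alice75@mail.com│58.8 │High        
1010│Sydney│frank86@mail.com│64.3 │Medium      
1011│Tokyo │bob25@mail.com  │24.4 │Low         
1012│NYC   │bob74@mail.com  │23.2 │Low         
1013│Tokyo │hank64@mail.com │2.7  │Medium      
1014│London│bob7@mail.com   │25.8 │High        
1015│London│carol31@mail.com│89.4 │High        
                                               
                                               
                                               
                                               
                                               
                                               
                                               
                                               


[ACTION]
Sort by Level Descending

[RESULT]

ID  │City  │Email           │Score│Level▼      
────┼──────┼────────────────┼─────┼──────      
1005│Tokyo │bob35@mail.com  │2.8  │Medium      
1006│Paris │dave61@mail.com │2.1  │Medium      
1010│Sydney│frank86@mail.com│64.3 │Medium      
1013│Tokyo │hank64@mail.com │2.7  │Medium      
1000│London│dave66@mail.com │45.1 │Low         
1003│London│carol13@mail.com│95.9 │Low         
1008│NYC   │hank91@mail.com │43.6 │Low         
1011│Tokyo │bob25@mail.com  │24.4 │Low         
1012│NYC   │bob74@mail.com  │23.2 │Low         
1001│NYC   │bob80@mail.com  │7.3  │High        
1002│Tokyo │dave83@mail.com │40.6 │High        
1004│NYC   │eve73@mail.com  │71.2 │High        
1007│NYC   │grace25@mail.com│13.3 │High        
1009│NYC   │alice75@mail.com│58.8 │High        
1014│London│bob7@mail.com   │25.8 │High        
1015│London│carol31@mail.com│89.4 │High        
                                               
                                               
                                               
                                               
                                               
                                               
                                               
                                               


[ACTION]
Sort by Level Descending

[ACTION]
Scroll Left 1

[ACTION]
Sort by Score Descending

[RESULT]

ID  │City  │Email           │Scor▼│Level       
────┼──────┼────────────────┼─────┼──────      
1003│London│carol13@mail.com│95.9 │Low         
1015│London│carol31@mail.com│89.4 │High        
1004│NYC   │eve73@mail.com  │71.2 │High        
1010│Sydney│frank86@mail.com│64.3 │Medium      
1009│NYC   │alice75@mail.com│58.8 │High        
1000│London│dave66@mail.com │45.1 │Low         
1008│NYC   │hank91@mail.com │43.6 │Low         
1002│Tokyo │dave83@mail.com │40.6 │High        
1014│London│bob7@mail.com   │25.8 │High        
1011│Tokyo │bob25@mail.com  │24.4 │Low         
1012│NYC   │bob74@mail.com  │23.2 │Low         
1007│NYC   │grace25@mail.com│13.3 │High        
1001│NYC   │bob80@mail.com  │7.3  │High        
1005│Tokyo │bob35@mail.com  │2.8  │Medium      
1013│Tokyo │hank64@mail.com │2.7  │Medium      
1006│Paris │dave61@mail.com │2.1  │Medium      
                                               
                                               
                                               
                                               
                                               
                                               
                                               
                                               


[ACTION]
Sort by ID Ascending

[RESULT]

ID ▲│City  │Email           │Score│Level       
────┼──────┼────────────────┼─────┼──────      
1000│London│dave66@mail.com │45.1 │Low         
1001│NYC   │bob80@mail.com  │7.3  │High        
1002│Tokyo │dave83@mail.com │40.6 │High        
1003│London│carol13@mail.com│95.9 │Low         
1004│NYC   │eve73@mail.com  │71.2 │High        
1005│Tokyo │bob35@mail.com  │2.8  │Medium      
1006│Paris │dave61@mail.com │2.1  │Medium      
1007│NYC   │grace25@mail.com│13.3 │High        
1008│NYC   │hank91@mail.com │43.6 │Low         
1009│NYC   │alice75@mail.com│58.8 │High        
1010│Sydney│frank86@mail.com│64.3 │Medium      
1011│Tokyo │bob25@mail.com  │24.4 │Low         
1012│NYC   │bob74@mail.com  │23.2 │Low         
1013│Tokyo │hank64@mail.com │2.7  │Medium      
1014│London│bob7@mail.com   │25.8 │High        
1015│London│carol31@mail.com│89.4 │High        
                                               
                                               
                                               
                                               
                                               
                                               
                                               
                                               
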